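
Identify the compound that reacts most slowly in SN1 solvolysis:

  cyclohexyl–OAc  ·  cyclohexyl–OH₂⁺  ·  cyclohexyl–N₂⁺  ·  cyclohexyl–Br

cyclohexyl–OAc

With the same alkyl group throughout, only the leaving group differentiates the rates.
The more stable X⁻ (or X) is on its own — i.e. the weaker a base it is — the better a leaving group it makes.
cyclohexyl–N₂⁺ loses N₂: no meaningful conjugate acid; N₂ departs as an exceptionally stable neutral molecule
cyclohexyl–Br loses Br⁻: pKₐ(HBr) ≈ -9
cyclohexyl–OH₂⁺ loses H₂O: pKₐ(H₃O⁺) ≈ -1.7
cyclohexyl–OAc loses AcO⁻: pKₐ(CH₃COOH) ≈ 4.8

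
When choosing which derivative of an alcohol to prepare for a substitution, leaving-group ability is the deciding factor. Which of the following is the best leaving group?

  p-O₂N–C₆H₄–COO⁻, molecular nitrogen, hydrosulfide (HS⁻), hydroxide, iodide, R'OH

molecular nitrogen

Leaving-group ability tracks the stability of the departed species; conjugate-acid pKₐ is the usual yardstick (lower pKₐ → better LG).
molecular nitrogen: no meaningful conjugate acid; N₂ departs as an exceptionally stable neutral molecule
iodide: pKₐ(HI) ≈ -10
R'OH: pKₐ(R'OH₂⁺) ≈ -2.4
p-O₂N–C₆H₄–COO⁻: pKₐ(p-nitrobenzoic acid) ≈ 3.4
hydrosulfide (HS⁻): pKₐ(H₂S) ≈ 7
hydroxide: pKₐ(H₂O) ≈ 15.7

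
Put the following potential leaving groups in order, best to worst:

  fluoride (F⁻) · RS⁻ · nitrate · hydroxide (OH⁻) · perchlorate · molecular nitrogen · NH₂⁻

molecular nitrogen > perchlorate > nitrate > fluoride (F⁻) > RS⁻ > hydroxide (OH⁻) > NH₂⁻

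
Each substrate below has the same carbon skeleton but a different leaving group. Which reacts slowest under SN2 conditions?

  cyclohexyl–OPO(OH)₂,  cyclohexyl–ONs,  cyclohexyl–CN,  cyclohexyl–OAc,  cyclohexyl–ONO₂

cyclohexyl–CN

Same R in every case — rank the leaving groups.
Leaving-group ability tracks the stability of the departed species; conjugate-acid pKₐ is the usual yardstick (lower pKₐ → better LG).
cyclohexyl–ONs loses ONs⁻: pKₐ(p-O₂NC₆H₄SO₃H) ≈ -3.5
cyclohexyl–ONO₂ loses NO₃⁻: pKₐ(HNO₃) ≈ -1.3
cyclohexyl–OPO(OH)₂ loses H₂PO₄⁻: pKₐ(H₃PO₄) ≈ 2.1
cyclohexyl–OAc loses AcO⁻: pKₐ(CH₃COOH) ≈ 4.8
cyclohexyl–CN loses CN⁻: pKₐ(HCN) ≈ 9.2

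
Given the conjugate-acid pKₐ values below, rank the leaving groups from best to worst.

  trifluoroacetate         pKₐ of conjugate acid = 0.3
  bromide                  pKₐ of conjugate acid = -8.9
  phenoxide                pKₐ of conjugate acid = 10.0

Lower conjugate-acid pKₐ ⇒ weaker base ⇒ better leaving group.
Sorting by the given values: bromide (-8.9), trifluoroacetate (0.3), phenoxide (10.0).

bromide > trifluoroacetate > phenoxide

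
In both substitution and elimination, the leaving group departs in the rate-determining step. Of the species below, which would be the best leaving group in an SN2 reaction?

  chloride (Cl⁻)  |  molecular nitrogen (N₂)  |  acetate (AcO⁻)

molecular nitrogen (N₂)

Leaving-group ability tracks the stability of the departed species; conjugate-acid pKₐ is the usual yardstick (lower pKₐ → better LG).
molecular nitrogen (N₂): no meaningful conjugate acid; N₂ departs as an exceptionally stable neutral molecule
chloride (Cl⁻): pKₐ(HCl) ≈ -7
acetate (AcO⁻): pKₐ(CH₃COOH) ≈ 4.8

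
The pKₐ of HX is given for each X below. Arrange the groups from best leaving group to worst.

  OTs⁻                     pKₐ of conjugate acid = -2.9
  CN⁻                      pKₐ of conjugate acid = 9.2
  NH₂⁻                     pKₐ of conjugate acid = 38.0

OTs⁻ > CN⁻ > NH₂⁻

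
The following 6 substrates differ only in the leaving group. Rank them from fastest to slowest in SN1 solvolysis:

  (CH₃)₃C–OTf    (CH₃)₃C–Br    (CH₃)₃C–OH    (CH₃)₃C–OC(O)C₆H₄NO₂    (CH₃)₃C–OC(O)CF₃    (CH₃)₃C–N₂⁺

(CH₃)₃C–N₂⁺ > (CH₃)₃C–OTf > (CH₃)₃C–Br > (CH₃)₃C–OC(O)CF₃ > (CH₃)₃C–OC(O)C₆H₄NO₂ > (CH₃)₃C–OH

Same R in every case — rank the leaving groups.
A good leaving group is a weak base: the lower the pKₐ of its conjugate acid, the more readily it departs.
(CH₃)₃C–N₂⁺ loses N₂: no meaningful conjugate acid; N₂ departs as an exceptionally stable neutral molecule
(CH₃)₃C–OTf loses OTf⁻: pKₐ(CF₃SO₃H (triflic acid)) ≈ -14
(CH₃)₃C–Br loses Br⁻: pKₐ(HBr) ≈ -9
(CH₃)₃C–OC(O)CF₃ loses CF₃COO⁻: pKₐ(CF₃COOH) ≈ 0.2
(CH₃)₃C–OC(O)C₆H₄NO₂ loses p-O₂N–C₆H₄–COO⁻: pKₐ(p-nitrobenzoic acid) ≈ 3.4
(CH₃)₃C–OH loses OH⁻: pKₐ(H₂O) ≈ 15.7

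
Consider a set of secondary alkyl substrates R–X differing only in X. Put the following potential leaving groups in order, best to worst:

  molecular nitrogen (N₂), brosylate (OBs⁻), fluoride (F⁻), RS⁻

molecular nitrogen (N₂) > brosylate (OBs⁻) > fluoride (F⁻) > RS⁻

molecular nitrogen (N₂): no meaningful conjugate acid; N₂ departs as an exceptionally stable neutral molecule
brosylate (OBs⁻): pKₐ(p-BrC₆H₄SO₃H) ≈ -2.8
fluoride (F⁻): pKₐ(HF) ≈ 3.2
RS⁻: pKₐ(RSH (a thiol)) ≈ 10.5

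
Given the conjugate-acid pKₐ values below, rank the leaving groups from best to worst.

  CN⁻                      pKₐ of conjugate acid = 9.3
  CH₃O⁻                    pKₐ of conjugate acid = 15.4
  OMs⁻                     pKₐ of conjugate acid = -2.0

Lower conjugate-acid pKₐ ⇒ weaker base ⇒ better leaving group.
Sorting by the given values: OMs⁻ (-2.0), CN⁻ (9.3), CH₃O⁻ (15.4).

OMs⁻ > CN⁻ > CH₃O⁻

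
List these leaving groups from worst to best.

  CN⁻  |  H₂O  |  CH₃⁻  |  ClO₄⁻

The more stable X⁻ (or X) is on its own — i.e. the weaker a base it is — the better a leaving group it makes.
ClO₄⁻: pKₐ(HClO₄) ≈ -10
H₂O: pKₐ(H₃O⁺) ≈ -1.7
CN⁻: pKₐ(HCN) ≈ 9.2
CH₃⁻: pKₐ(CH₄) ≈ 48
The question asks for worst first, so the sequence is read in increasing leaving-group ability.

CH₃⁻ < CN⁻ < H₂O < ClO₄⁻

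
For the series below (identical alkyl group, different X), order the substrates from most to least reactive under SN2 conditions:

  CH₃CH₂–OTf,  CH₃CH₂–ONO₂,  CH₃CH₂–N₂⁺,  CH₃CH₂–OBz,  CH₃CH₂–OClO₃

The skeletons are identical, so relative rate is governed entirely by leaving-group ability.
Rank by basicity of the departing species: weakest base leaves most easily.
CH₃CH₂–N₂⁺ loses N₂: no meaningful conjugate acid; N₂ departs as an exceptionally stable neutral molecule
CH₃CH₂–OTf loses OTf⁻: pKₐ(CF₃SO₃H (triflic acid)) ≈ -14
CH₃CH₂–OClO₃ loses ClO₄⁻: pKₐ(HClO₄) ≈ -10
CH₃CH₂–ONO₂ loses NO₃⁻: pKₐ(HNO₃) ≈ -1.3
CH₃CH₂–OBz loses PhCOO⁻: pKₐ(C₆H₅COOH) ≈ 4.2

CH₃CH₂–N₂⁺ > CH₃CH₂–OTf > CH₃CH₂–OClO₃ > CH₃CH₂–ONO₂ > CH₃CH₂–OBz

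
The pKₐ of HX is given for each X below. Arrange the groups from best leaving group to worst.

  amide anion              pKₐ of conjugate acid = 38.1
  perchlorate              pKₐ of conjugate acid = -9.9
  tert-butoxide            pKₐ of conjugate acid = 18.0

Lower conjugate-acid pKₐ ⇒ weaker base ⇒ better leaving group.
Sorting by the given values: perchlorate (-9.9), tert-butoxide (18.0), amide anion (38.1).

perchlorate > tert-butoxide > amide anion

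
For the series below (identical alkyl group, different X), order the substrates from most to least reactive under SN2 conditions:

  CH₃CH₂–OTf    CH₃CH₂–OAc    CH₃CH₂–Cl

CH₃CH₂–OTf > CH₃CH₂–Cl > CH₃CH₂–OAc

Same R in every case — rank the leaving groups.
A good leaving group is a weak base: the lower the pKₐ of its conjugate acid, the more readily it departs.
CH₃CH₂–OTf loses OTf⁻: pKₐ(CF₃SO₃H (triflic acid)) ≈ -14
CH₃CH₂–Cl loses Cl⁻: pKₐ(HCl) ≈ -7
CH₃CH₂–OAc loses AcO⁻: pKₐ(CH₃COOH) ≈ 4.8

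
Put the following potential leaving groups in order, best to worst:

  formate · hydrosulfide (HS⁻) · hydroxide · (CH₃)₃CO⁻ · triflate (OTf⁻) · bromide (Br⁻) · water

triflate (OTf⁻) > bromide (Br⁻) > water > formate > hydrosulfide (HS⁻) > hydroxide > (CH₃)₃CO⁻

Rank by basicity of the departing species: weakest base leaves most easily.
triflate (OTf⁻): pKₐ(CF₃SO₃H (triflic acid)) ≈ -14 — charge spread over three oxygens and a CF₃ group; the premier leaving group in synthesis
bromide (Br⁻): pKₐ(HBr) ≈ -9 — weak base; good leaving group
water: pKₐ(H₃O⁺) ≈ -1.7 — neutral; leaves from a protonated alcohol (R–OH₂⁺)
formate: pKₐ(HCOOH) ≈ 3.8 — resonance-stabilised carboxylate
hydrosulfide (HS⁻): pKₐ(H₂S) ≈ 7
hydroxide: pKₐ(H₂O) ≈ 15.7 — strong base; essentially never leaves without prior activation
(CH₃)₃CO⁻: pKₐ(t-BuOH) ≈ 18 — bulky, strongly basic alkoxide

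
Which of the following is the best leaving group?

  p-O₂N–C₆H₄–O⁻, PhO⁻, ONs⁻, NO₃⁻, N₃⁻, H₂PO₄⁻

ONs⁻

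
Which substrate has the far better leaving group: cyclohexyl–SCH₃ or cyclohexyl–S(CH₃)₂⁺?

cyclohexyl–S(CH₃)₂⁺

From cyclohexyl–SCH₃ the departing group would be RS⁻ (pKₐ(RSH (a thiol)) ≈ 10.5). Moderately basic; rarely leaves without activation.
From cyclohexyl–S(CH₃)₂⁺ the leaving group is SR'₂ (pKₐ(R'₂SH⁺) ≈ -7). Neutral; leaves from a sulfonium salt (R–SR'₂⁺).
(In practice cyclohexyl–S(CH₃)₂⁺ is made from cyclohexyl–SCH₃ by S-methylation with CH₃I, allowing neutral dimethyl sulfide, rather than methanethiolate, to depart.)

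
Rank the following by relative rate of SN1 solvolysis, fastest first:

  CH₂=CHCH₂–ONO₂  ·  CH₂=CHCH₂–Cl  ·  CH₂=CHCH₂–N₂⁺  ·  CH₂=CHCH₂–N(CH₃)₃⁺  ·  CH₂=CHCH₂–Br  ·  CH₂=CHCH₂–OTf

CH₂=CHCH₂–N₂⁺ > CH₂=CHCH₂–OTf > CH₂=CHCH₂–Br > CH₂=CHCH₂–Cl > CH₂=CHCH₂–ONO₂ > CH₂=CHCH₂–N(CH₃)₃⁺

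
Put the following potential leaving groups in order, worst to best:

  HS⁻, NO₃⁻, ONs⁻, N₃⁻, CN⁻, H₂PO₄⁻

The more stable X⁻ (or X) is on its own — i.e. the weaker a base it is — the better a leaving group it makes.
ONs⁻: pKₐ(p-O₂NC₆H₄SO₃H) ≈ -3.5 — p-nitro group further stabilises the sulfonate
NO₃⁻: pKₐ(HNO₃) ≈ -1.3
H₂PO₄⁻: pKₐ(H₃PO₄) ≈ 2.1
N₃⁻: pKₐ(HN₃) ≈ 4.7
HS⁻: pKₐ(H₂S) ≈ 7
CN⁻: pKₐ(HCN) ≈ 9.2 — sp carbon stabilises the charge somewhat, but still a poor LG
Reversing gives the worst-to-best order requested.

CN⁻ < HS⁻ < N₃⁻ < H₂PO₄⁻ < NO₃⁻ < ONs⁻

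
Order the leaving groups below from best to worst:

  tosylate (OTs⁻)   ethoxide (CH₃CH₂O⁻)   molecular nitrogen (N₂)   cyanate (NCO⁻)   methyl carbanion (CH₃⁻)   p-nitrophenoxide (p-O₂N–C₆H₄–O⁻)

molecular nitrogen (N₂) > tosylate (OTs⁻) > cyanate (NCO⁻) > p-nitrophenoxide (p-O₂N–C₆H₄–O⁻) > ethoxide (CH₃CH₂O⁻) > methyl carbanion (CH₃⁻)

molecular nitrogen (N₂): no meaningful conjugate acid; N₂ departs as an exceptionally stable neutral molecule
tosylate (OTs⁻): pKₐ(p-CH₃C₆H₄SO₃H (TsOH)) ≈ -2.8 — resonance-delocalised arenesulfonate
cyanate (NCO⁻): pKₐ(HOCN) ≈ 3.5
p-nitrophenoxide (p-O₂N–C₆H₄–O⁻): pKₐ(p-nitrophenol) ≈ 7.2
ethoxide (CH₃CH₂O⁻): pKₐ(CH₃CH₂OH) ≈ 16 — strong base; alkoxides do not leave unassisted
methyl carbanion (CH₃⁻): pKₐ(CH₄) ≈ 48 — unstabilised carbanion; the worst conceivable leaving group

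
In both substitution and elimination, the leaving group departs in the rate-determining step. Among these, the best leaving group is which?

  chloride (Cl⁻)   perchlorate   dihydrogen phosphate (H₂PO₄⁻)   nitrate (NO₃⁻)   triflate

A good leaving group is a weak base: the lower the pKₐ of its conjugate acid, the more readily it departs.
triflate: pKₐ(CF₃SO₃H (triflic acid)) ≈ -14
perchlorate: pKₐ(HClO₄) ≈ -10
chloride (Cl⁻): pKₐ(HCl) ≈ -7
nitrate (NO₃⁻): pKₐ(HNO₃) ≈ -1.3
dihydrogen phosphate (H₂PO₄⁻): pKₐ(H₃PO₄) ≈ 2.1

triflate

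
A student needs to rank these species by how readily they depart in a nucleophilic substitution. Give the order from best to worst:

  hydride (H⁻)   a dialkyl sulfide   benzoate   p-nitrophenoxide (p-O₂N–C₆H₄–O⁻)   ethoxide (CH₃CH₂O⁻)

Rank by basicity of the departing species: weakest base leaves most easily.
a dialkyl sulfide: pKₐ(R'₂SH⁺) ≈ -7 — neutral; leaves from a sulfonium salt (R–SR'₂⁺)
benzoate: pKₐ(C₆H₅COOH) ≈ 4.2 — aryl carboxylate
p-nitrophenoxide (p-O₂N–C₆H₄–O⁻): pKₐ(p-nitrophenol) ≈ 7.2
ethoxide (CH₃CH₂O⁻): pKₐ(CH₃CH₂OH) ≈ 16 — strong base; alkoxides do not leave unassisted
hydride (H⁻): pKₐ(H₂) ≈ 36 — extremely strong base; leaves only in special hydride-transfer contexts

a dialkyl sulfide > benzoate > p-nitrophenoxide (p-O₂N–C₆H₄–O⁻) > ethoxide (CH₃CH₂O⁻) > hydride (H⁻)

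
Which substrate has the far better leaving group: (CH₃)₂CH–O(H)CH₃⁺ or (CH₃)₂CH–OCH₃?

(CH₃)₂CH–O(H)CH₃⁺

From (CH₃)₂CH–OCH₃ the departing group would be CH₃O⁻ (pKₐ(CH₃OH) ≈ 15.5). Strong base; alkoxides do not leave unassisted.
From (CH₃)₂CH–O(H)CH₃⁺ the leaving group is R'OH (pKₐ(R'OH₂⁺) ≈ -2.4). Neutral; leaves from a protonated ether (an oxonium ion, R–O(H)R'⁺).
(In practice (CH₃)₂CH–O(H)CH₃⁺ is made from (CH₃)₂CH–OCH₃ by protonation with concentrated HI, allowing neutral methanol, rather than methoxide, to depart.)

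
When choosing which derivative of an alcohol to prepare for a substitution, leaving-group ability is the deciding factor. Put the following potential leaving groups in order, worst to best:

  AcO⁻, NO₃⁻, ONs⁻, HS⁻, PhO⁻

The more stable X⁻ (or X) is on its own — i.e. the weaker a base it is — the better a leaving group it makes.
ONs⁻: pKₐ(p-O₂NC₆H₄SO₃H) ≈ -3.5
NO₃⁻: pKₐ(HNO₃) ≈ -1.3
AcO⁻: pKₐ(CH₃COOH) ≈ 4.8
HS⁻: pKₐ(H₂S) ≈ 7
PhO⁻: pKₐ(C₆H₅OH (phenol)) ≈ 10
The question asks for worst first, so the sequence is read in increasing leaving-group ability.

PhO⁻ < HS⁻ < AcO⁻ < NO₃⁻ < ONs⁻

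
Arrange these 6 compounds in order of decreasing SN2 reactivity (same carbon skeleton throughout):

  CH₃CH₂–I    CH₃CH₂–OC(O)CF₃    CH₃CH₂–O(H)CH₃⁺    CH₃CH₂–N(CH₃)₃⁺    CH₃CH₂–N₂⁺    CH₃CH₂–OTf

Same R in every case — rank the leaving groups.
Rank by basicity of the departing species: weakest base leaves most easily.
CH₃CH₂–N₂⁺ loses N₂: no meaningful conjugate acid; N₂ departs as an exceptionally stable neutral molecule
CH₃CH₂–OTf loses OTf⁻: pKₐ(CF₃SO₃H (triflic acid)) ≈ -14
CH₃CH₂–I loses I⁻: pKₐ(HI) ≈ -10
CH₃CH₂–O(H)CH₃⁺ loses R'OH: pKₐ(R'OH₂⁺) ≈ -2.4
CH₃CH₂–OC(O)CF₃ loses CF₃COO⁻: pKₐ(CF₃COOH) ≈ 0.2
CH₃CH₂–N(CH₃)₃⁺ loses NR'₃: pKₐ(R'₃NH⁺) ≈ 10.7

CH₃CH₂–N₂⁺ > CH₃CH₂–OTf > CH₃CH₂–I > CH₃CH₂–O(H)CH₃⁺ > CH₃CH₂–OC(O)CF₃ > CH₃CH₂–N(CH₃)₃⁺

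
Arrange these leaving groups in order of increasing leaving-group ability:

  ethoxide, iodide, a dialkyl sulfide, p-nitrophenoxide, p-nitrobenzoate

ethoxide < p-nitrophenoxide < p-nitrobenzoate < a dialkyl sulfide < iodide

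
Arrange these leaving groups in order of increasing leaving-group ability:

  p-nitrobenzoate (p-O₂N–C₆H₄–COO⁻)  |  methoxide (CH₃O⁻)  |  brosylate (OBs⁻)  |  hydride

brosylate (OBs⁻): pKₐ(p-BrC₆H₄SO₃H) ≈ -2.8
p-nitrobenzoate (p-O₂N–C₆H₄–COO⁻): pKₐ(p-nitrobenzoic acid) ≈ 3.4
methoxide (CH₃O⁻): pKₐ(CH₃OH) ≈ 15.5
hydride: pKₐ(H₂) ≈ 36
Reversing gives the worst-to-best order requested.

hydride < methoxide (CH₃O⁻) < p-nitrobenzoate (p-O₂N–C₆H₄–COO⁻) < brosylate (OBs⁻)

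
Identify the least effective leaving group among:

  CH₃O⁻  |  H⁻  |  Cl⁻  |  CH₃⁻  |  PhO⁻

CH₃⁻

Cl⁻: pKₐ(HCl) ≈ -7
PhO⁻: pKₐ(C₆H₅OH (phenol)) ≈ 10
CH₃O⁻: pKₐ(CH₃OH) ≈ 15.5
H⁻: pKₐ(H₂) ≈ 36
CH₃⁻: pKₐ(CH₄) ≈ 48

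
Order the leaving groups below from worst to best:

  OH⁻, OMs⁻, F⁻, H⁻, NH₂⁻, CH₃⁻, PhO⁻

A good leaving group is a weak base: the lower the pKₐ of its conjugate acid, the more readily it departs.
OMs⁻: pKₐ(CH₃SO₃H (MsOH)) ≈ -1.9 — resonance-delocalised alkanesulfonate
F⁻: pKₐ(HF) ≈ 3.2 — small and strongly basic; the poor halide leaving group
PhO⁻: pKₐ(C₆H₅OH (phenol)) ≈ 10 — resonance into the ring helps, but still a poor LG
OH⁻: pKₐ(H₂O) ≈ 15.7
H⁻: pKₐ(H₂) ≈ 36 — extremely strong base; leaves only in special hydride-transfer contexts
NH₂⁻: pKₐ(NH₃) ≈ 38 — extremely strong base; never a leaving group
CH₃⁻: pKₐ(CH₄) ≈ 48 — unstabilised carbanion; the worst conceivable leaving group
Reversing gives the worst-to-best order requested.

CH₃⁻ < NH₂⁻ < H⁻ < OH⁻ < PhO⁻ < F⁻ < OMs⁻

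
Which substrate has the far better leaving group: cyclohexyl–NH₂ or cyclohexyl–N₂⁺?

cyclohexyl–N₂⁺

From cyclohexyl–NH₂ the departing group would be NH₂⁻ (pKₐ(NH₃) ≈ 38). Extremely strong base; never a leaving group.
From cyclohexyl–N₂⁺ the leaving group is N₂ (no meaningful conjugate acid; N₂ departs as an exceptionally stable neutral molecule).
(In practice cyclohexyl–N₂⁺ is made from cyclohexyl–NH₂ by diazotisation (NaNO₂ / HCl, 0 °C), generating a diazonium salt that expels N₂.)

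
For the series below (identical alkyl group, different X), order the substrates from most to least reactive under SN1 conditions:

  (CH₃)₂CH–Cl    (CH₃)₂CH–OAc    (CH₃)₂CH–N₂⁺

Identical carbon frameworks mean the comparison reduces to leaving-group quality.
Rank by basicity of the departing species: weakest base leaves most easily.
(CH₃)₂CH–N₂⁺ loses N₂: no meaningful conjugate acid; N₂ departs as an exceptionally stable neutral molecule
(CH₃)₂CH–Cl loses Cl⁻: pKₐ(HCl) ≈ -7
(CH₃)₂CH–OAc loses AcO⁻: pKₐ(CH₃COOH) ≈ 4.8

(CH₃)₂CH–N₂⁺ > (CH₃)₂CH–Cl > (CH₃)₂CH–OAc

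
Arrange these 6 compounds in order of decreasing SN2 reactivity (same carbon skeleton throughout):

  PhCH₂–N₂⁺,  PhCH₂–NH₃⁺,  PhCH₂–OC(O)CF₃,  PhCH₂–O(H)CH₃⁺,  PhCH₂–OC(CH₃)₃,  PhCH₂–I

With the same alkyl group throughout, only the leaving group differentiates the rates.
A good leaving group is a weak base: the lower the pKₐ of its conjugate acid, the more readily it departs.
PhCH₂–N₂⁺ loses N₂: no meaningful conjugate acid; N₂ departs as an exceptionally stable neutral molecule
PhCH₂–I loses I⁻: pKₐ(HI) ≈ -10
PhCH₂–O(H)CH₃⁺ loses R'OH: pKₐ(R'OH₂⁺) ≈ -2.4
PhCH₂–OC(O)CF₃ loses CF₃COO⁻: pKₐ(CF₃COOH) ≈ 0.2
PhCH₂–NH₃⁺ loses NH₃: pKₐ(NH₄⁺) ≈ 9.2
PhCH₂–OC(CH₃)₃ loses (CH₃)₃CO⁻: pKₐ(t-BuOH) ≈ 18

PhCH₂–N₂⁺ > PhCH₂–I > PhCH₂–O(H)CH₃⁺ > PhCH₂–OC(O)CF₃ > PhCH₂–NH₃⁺ > PhCH₂–OC(CH₃)₃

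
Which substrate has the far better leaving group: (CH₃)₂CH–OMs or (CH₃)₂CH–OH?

From (CH₃)₂CH–OH the departing group would be OH⁻ (pKₐ(H₂O) ≈ 15.7). Strong base; essentially never leaves without prior activation.
From (CH₃)₂CH–OMs the leaving group is OMs⁻ (pKₐ(CH₃SO₃H (MsOH)) ≈ -1.9). Resonance-delocalised alkanesulfonate.
(In practice (CH₃)₂CH–OMs is made from (CH₃)₂CH–OH by treatment with MsCl / Et₃N, converting the hydroxyl into a mesylate.)

(CH₃)₂CH–OMs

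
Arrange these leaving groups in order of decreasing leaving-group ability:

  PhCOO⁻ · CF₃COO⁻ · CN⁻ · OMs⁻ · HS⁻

The more stable X⁻ (or X) is on its own — i.e. the weaker a base it is — the better a leaving group it makes.
OMs⁻: pKₐ(CH₃SO₃H (MsOH)) ≈ -1.9
CF₃COO⁻: pKₐ(CF₃COOH) ≈ 0.2
PhCOO⁻: pKₐ(C₆H₅COOH) ≈ 4.2
HS⁻: pKₐ(H₂S) ≈ 7
CN⁻: pKₐ(HCN) ≈ 9.2 — sp carbon stabilises the charge somewhat, but still a poor LG

OMs⁻ > CF₃COO⁻ > PhCOO⁻ > HS⁻ > CN⁻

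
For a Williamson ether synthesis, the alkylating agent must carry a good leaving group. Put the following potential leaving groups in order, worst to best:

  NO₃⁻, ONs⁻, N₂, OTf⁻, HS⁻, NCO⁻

N₂: no meaningful conjugate acid; N₂ departs as an exceptionally stable neutral molecule
OTf⁻: pKₐ(CF₃SO₃H (triflic acid)) ≈ -14
ONs⁻: pKₐ(p-O₂NC₆H₄SO₃H) ≈ -3.5 — p-nitro group further stabilises the sulfonate
NO₃⁻: pKₐ(HNO₃) ≈ -1.3
NCO⁻: pKₐ(HOCN) ≈ 3.5
HS⁻: pKₐ(H₂S) ≈ 7 — larger and more polarisable than the oxygen analogue
Reversing gives the worst-to-best order requested.

HS⁻ < NCO⁻ < NO₃⁻ < ONs⁻ < OTf⁻ < N₂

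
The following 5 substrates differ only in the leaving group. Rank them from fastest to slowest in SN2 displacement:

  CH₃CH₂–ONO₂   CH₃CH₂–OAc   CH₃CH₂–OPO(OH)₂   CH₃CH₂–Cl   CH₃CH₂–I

CH₃CH₂–I > CH₃CH₂–Cl > CH₃CH₂–ONO₂ > CH₃CH₂–OPO(OH)₂ > CH₃CH₂–OAc

Identical carbon frameworks mean the comparison reduces to leaving-group quality.
The more stable X⁻ (or X) is on its own — i.e. the weaker a base it is — the better a leaving group it makes.
CH₃CH₂–I loses I⁻: pKₐ(HI) ≈ -10
CH₃CH₂–Cl loses Cl⁻: pKₐ(HCl) ≈ -7
CH₃CH₂–ONO₂ loses NO₃⁻: pKₐ(HNO₃) ≈ -1.3
CH₃CH₂–OPO(OH)₂ loses H₂PO₄⁻: pKₐ(H₃PO₄) ≈ 2.1
CH₃CH₂–OAc loses AcO⁻: pKₐ(CH₃COOH) ≈ 4.8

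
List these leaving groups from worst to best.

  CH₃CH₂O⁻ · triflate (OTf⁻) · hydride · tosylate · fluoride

A good leaving group is a weak base: the lower the pKₐ of its conjugate acid, the more readily it departs.
triflate (OTf⁻): pKₐ(CF₃SO₃H (triflic acid)) ≈ -14
tosylate: pKₐ(p-CH₃C₆H₄SO₃H (TsOH)) ≈ -2.8
fluoride: pKₐ(HF) ≈ 3.2
CH₃CH₂O⁻: pKₐ(CH₃CH₂OH) ≈ 16
hydride: pKₐ(H₂) ≈ 36
The question asks for worst first, so the sequence is read in increasing leaving-group ability.

hydride < CH₃CH₂O⁻ < fluoride < tosylate < triflate (OTf⁻)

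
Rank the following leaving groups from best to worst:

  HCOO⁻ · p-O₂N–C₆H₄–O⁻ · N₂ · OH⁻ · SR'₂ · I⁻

N₂ > I⁻ > SR'₂ > HCOO⁻ > p-O₂N–C₆H₄–O⁻ > OH⁻

Rank by basicity of the departing species: weakest base leaves most easily.
N₂: no meaningful conjugate acid; N₂ departs as an exceptionally stable neutral molecule
I⁻: pKₐ(HI) ≈ -10
SR'₂: pKₐ(R'₂SH⁺) ≈ -7
HCOO⁻: pKₐ(HCOOH) ≈ 3.8
p-O₂N–C₆H₄–O⁻: pKₐ(p-nitrophenol) ≈ 7.2 — nitro group delocalises the charge; the classic chromogenic LG
OH⁻: pKₐ(H₂O) ≈ 15.7 — strong base; essentially never leaves without prior activation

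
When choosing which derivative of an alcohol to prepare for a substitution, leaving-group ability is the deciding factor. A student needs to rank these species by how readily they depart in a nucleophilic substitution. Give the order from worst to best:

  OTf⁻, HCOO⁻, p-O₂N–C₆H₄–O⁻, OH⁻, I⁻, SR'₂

OH⁻ < p-O₂N–C₆H₄–O⁻ < HCOO⁻ < SR'₂ < I⁻ < OTf⁻

A good leaving group is a weak base: the lower the pKₐ of its conjugate acid, the more readily it departs.
OTf⁻: pKₐ(CF₃SO₃H (triflic acid)) ≈ -14 — charge spread over three oxygens and a CF₃ group; the premier leaving group in synthesis
I⁻: pKₐ(HI) ≈ -10 — large, highly polarisable; very weak base
SR'₂: pKₐ(R'₂SH⁺) ≈ -7 — neutral; leaves from a sulfonium salt (R–SR'₂⁺)
HCOO⁻: pKₐ(HCOOH) ≈ 3.8 — resonance-stabilised carboxylate
p-O₂N–C₆H₄–O⁻: pKₐ(p-nitrophenol) ≈ 7.2
OH⁻: pKₐ(H₂O) ≈ 15.7 — strong base; essentially never leaves without prior activation
Listed from poorest to best leaving group as asked.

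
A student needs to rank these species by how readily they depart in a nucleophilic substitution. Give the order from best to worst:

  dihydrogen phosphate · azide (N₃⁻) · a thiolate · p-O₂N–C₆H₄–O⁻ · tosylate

tosylate > dihydrogen phosphate > azide (N₃⁻) > p-O₂N–C₆H₄–O⁻ > a thiolate

Leaving-group ability tracks the stability of the departed species; conjugate-acid pKₐ is the usual yardstick (lower pKₐ → better LG).
tosylate: pKₐ(p-CH₃C₆H₄SO₃H (TsOH)) ≈ -2.8
dihydrogen phosphate: pKₐ(H₃PO₄) ≈ 2.1
azide (N₃⁻): pKₐ(HN₃) ≈ 4.7
p-O₂N–C₆H₄–O⁻: pKₐ(p-nitrophenol) ≈ 7.2
a thiolate: pKₐ(RSH (a thiol)) ≈ 10.5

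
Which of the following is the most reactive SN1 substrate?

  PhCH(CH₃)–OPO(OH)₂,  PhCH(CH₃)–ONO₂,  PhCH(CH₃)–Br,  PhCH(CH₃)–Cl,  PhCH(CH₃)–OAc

PhCH(CH₃)–Br

With the same alkyl group throughout, only the leaving group differentiates the rates.
Leaving-group ability tracks the stability of the departed species; conjugate-acid pKₐ is the usual yardstick (lower pKₐ → better LG).
PhCH(CH₃)–Br loses Br⁻: pKₐ(HBr) ≈ -9
PhCH(CH₃)–Cl loses Cl⁻: pKₐ(HCl) ≈ -7
PhCH(CH₃)–ONO₂ loses NO₃⁻: pKₐ(HNO₃) ≈ -1.3
PhCH(CH₃)–OPO(OH)₂ loses H₂PO₄⁻: pKₐ(H₃PO₄) ≈ 2.1
PhCH(CH₃)–OAc loses AcO⁻: pKₐ(CH₃COOH) ≈ 4.8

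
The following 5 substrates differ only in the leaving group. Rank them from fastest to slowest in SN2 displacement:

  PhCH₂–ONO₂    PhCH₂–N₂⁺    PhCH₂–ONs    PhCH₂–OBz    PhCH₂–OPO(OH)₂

PhCH₂–N₂⁺ > PhCH₂–ONs > PhCH₂–ONO₂ > PhCH₂–OPO(OH)₂ > PhCH₂–OBz

Identical carbon frameworks mean the comparison reduces to leaving-group quality.
Leaving-group ability tracks the stability of the departed species; conjugate-acid pKₐ is the usual yardstick (lower pKₐ → better LG).
PhCH₂–N₂⁺ loses N₂: no meaningful conjugate acid; N₂ departs as an exceptionally stable neutral molecule
PhCH₂–ONs loses ONs⁻: pKₐ(p-O₂NC₆H₄SO₃H) ≈ -3.5
PhCH₂–ONO₂ loses NO₃⁻: pKₐ(HNO₃) ≈ -1.3
PhCH₂–OPO(OH)₂ loses H₂PO₄⁻: pKₐ(H₃PO₄) ≈ 2.1
PhCH₂–OBz loses PhCOO⁻: pKₐ(C₆H₅COOH) ≈ 4.2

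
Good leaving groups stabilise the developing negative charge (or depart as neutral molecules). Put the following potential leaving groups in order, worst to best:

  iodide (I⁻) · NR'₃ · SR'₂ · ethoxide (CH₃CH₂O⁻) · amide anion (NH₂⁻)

iodide (I⁻): pKₐ(HI) ≈ -10
SR'₂: pKₐ(R'₂SH⁺) ≈ -7 — neutral; leaves from a sulfonium salt (R–SR'₂⁺)
NR'₃: pKₐ(R'₃NH⁺) ≈ 10.7 — neutral but still a fairly strong base; Hofmann-elimination LG
ethoxide (CH₃CH₂O⁻): pKₐ(CH₃CH₂OH) ≈ 16 — strong base; alkoxides do not leave unassisted
amide anion (NH₂⁻): pKₐ(NH₃) ≈ 38 — extremely strong base; never a leaving group
Reversing gives the worst-to-best order requested.

amide anion (NH₂⁻) < ethoxide (CH₃CH₂O⁻) < NR'₃ < SR'₂ < iodide (I⁻)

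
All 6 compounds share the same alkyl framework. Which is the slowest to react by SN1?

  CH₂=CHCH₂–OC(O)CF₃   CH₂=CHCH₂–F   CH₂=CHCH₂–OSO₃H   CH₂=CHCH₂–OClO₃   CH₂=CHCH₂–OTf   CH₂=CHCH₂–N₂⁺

Identical carbon frameworks mean the comparison reduces to leaving-group quality.
Leaving-group ability tracks the stability of the departed species; conjugate-acid pKₐ is the usual yardstick (lower pKₐ → better LG).
CH₂=CHCH₂–N₂⁺ loses N₂: no meaningful conjugate acid; N₂ departs as an exceptionally stable neutral molecule
CH₂=CHCH₂–OTf loses OTf⁻: pKₐ(CF₃SO₃H (triflic acid)) ≈ -14
CH₂=CHCH₂–OClO₃ loses ClO₄⁻: pKₐ(HClO₄) ≈ -10
CH₂=CHCH₂–OSO₃H loses HSO₄⁻: pKₐ(H₂SO₄) ≈ -3
CH₂=CHCH₂–OC(O)CF₃ loses CF₃COO⁻: pKₐ(CF₃COOH) ≈ 0.2
CH₂=CHCH₂–F loses F⁻: pKₐ(HF) ≈ 3.2

CH₂=CHCH₂–F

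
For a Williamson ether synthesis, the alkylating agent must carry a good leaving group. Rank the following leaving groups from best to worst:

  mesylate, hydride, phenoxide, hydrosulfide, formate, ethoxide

Rank by basicity of the departing species: weakest base leaves most easily.
mesylate: pKₐ(CH₃SO₃H (MsOH)) ≈ -1.9 — resonance-delocalised alkanesulfonate
formate: pKₐ(HCOOH) ≈ 3.8 — resonance-stabilised carboxylate
hydrosulfide: pKₐ(H₂S) ≈ 7 — larger and more polarisable than the oxygen analogue
phenoxide: pKₐ(C₆H₅OH (phenol)) ≈ 10 — resonance into the ring helps, but still a poor LG
ethoxide: pKₐ(CH₃CH₂OH) ≈ 16
hydride: pKₐ(H₂) ≈ 36 — extremely strong base; leaves only in special hydride-transfer contexts

mesylate > formate > hydrosulfide > phenoxide > ethoxide > hydride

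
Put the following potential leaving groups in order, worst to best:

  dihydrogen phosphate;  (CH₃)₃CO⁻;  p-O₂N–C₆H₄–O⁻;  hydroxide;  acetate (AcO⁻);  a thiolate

(CH₃)₃CO⁻ < hydroxide < a thiolate < p-O₂N–C₆H₄–O⁻ < acetate (AcO⁻) < dihydrogen phosphate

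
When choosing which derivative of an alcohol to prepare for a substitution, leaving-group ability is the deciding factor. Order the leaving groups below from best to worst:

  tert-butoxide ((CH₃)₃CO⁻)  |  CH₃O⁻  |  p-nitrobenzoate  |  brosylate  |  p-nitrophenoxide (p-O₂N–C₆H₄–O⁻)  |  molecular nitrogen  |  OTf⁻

molecular nitrogen > OTf⁻ > brosylate > p-nitrobenzoate > p-nitrophenoxide (p-O₂N–C₆H₄–O⁻) > CH₃O⁻ > tert-butoxide ((CH₃)₃CO⁻)

The more stable X⁻ (or X) is on its own — i.e. the weaker a base it is — the better a leaving group it makes.
molecular nitrogen: no meaningful conjugate acid; N₂ departs as an exceptionally stable neutral molecule
OTf⁻: pKₐ(CF₃SO₃H (triflic acid)) ≈ -14
brosylate: pKₐ(p-BrC₆H₄SO₃H) ≈ -2.8
p-nitrobenzoate: pKₐ(p-nitrobenzoic acid) ≈ 3.4
p-nitrophenoxide (p-O₂N–C₆H₄–O⁻): pKₐ(p-nitrophenol) ≈ 7.2
CH₃O⁻: pKₐ(CH₃OH) ≈ 15.5
tert-butoxide ((CH₃)₃CO⁻): pKₐ(t-BuOH) ≈ 18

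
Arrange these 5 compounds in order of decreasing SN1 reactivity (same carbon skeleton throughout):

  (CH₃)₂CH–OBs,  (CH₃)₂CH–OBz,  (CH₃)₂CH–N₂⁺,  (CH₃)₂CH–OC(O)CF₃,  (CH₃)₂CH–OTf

Identical carbon frameworks mean the comparison reduces to leaving-group quality.
The more stable X⁻ (or X) is on its own — i.e. the weaker a base it is — the better a leaving group it makes.
(CH₃)₂CH–N₂⁺ loses N₂: no meaningful conjugate acid; N₂ departs as an exceptionally stable neutral molecule
(CH₃)₂CH–OTf loses OTf⁻: pKₐ(CF₃SO₃H (triflic acid)) ≈ -14
(CH₃)₂CH–OBs loses OBs⁻: pKₐ(p-BrC₆H₄SO₃H) ≈ -2.8
(CH₃)₂CH–OC(O)CF₃ loses CF₃COO⁻: pKₐ(CF₃COOH) ≈ 0.2
(CH₃)₂CH–OBz loses PhCOO⁻: pKₐ(C₆H₅COOH) ≈ 4.2

(CH₃)₂CH–N₂⁺ > (CH₃)₂CH–OTf > (CH₃)₂CH–OBs > (CH₃)₂CH–OC(O)CF₃ > (CH₃)₂CH–OBz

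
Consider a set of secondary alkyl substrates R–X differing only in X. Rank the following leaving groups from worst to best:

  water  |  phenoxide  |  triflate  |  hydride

hydride < phenoxide < water < triflate

Rank by basicity of the departing species: weakest base leaves most easily.
triflate: pKₐ(CF₃SO₃H (triflic acid)) ≈ -14 — charge spread over three oxygens and a CF₃ group; the premier leaving group in synthesis
water: pKₐ(H₃O⁺) ≈ -1.7
phenoxide: pKₐ(C₆H₅OH (phenol)) ≈ 10 — resonance into the ring helps, but still a poor LG
hydride: pKₐ(H₂) ≈ 36
Reversing gives the worst-to-best order requested.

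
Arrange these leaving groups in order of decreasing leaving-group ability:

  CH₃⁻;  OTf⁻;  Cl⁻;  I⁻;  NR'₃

OTf⁻: pKₐ(CF₃SO₃H (triflic acid)) ≈ -14 — charge spread over three oxygens and a CF₃ group; the premier leaving group in synthesis
I⁻: pKₐ(HI) ≈ -10 — large, highly polarisable; very weak base
Cl⁻: pKₐ(HCl) ≈ -7
NR'₃: pKₐ(R'₃NH⁺) ≈ 10.7 — neutral but still a fairly strong base; Hofmann-elimination LG
CH₃⁻: pKₐ(CH₄) ≈ 48

OTf⁻ > I⁻ > Cl⁻ > NR'₃ > CH₃⁻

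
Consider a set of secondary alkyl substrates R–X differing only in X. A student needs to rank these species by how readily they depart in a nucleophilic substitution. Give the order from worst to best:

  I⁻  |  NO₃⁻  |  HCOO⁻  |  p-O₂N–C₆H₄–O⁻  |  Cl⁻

p-O₂N–C₆H₄–O⁻ < HCOO⁻ < NO₃⁻ < Cl⁻ < I⁻

Rank by basicity of the departing species: weakest base leaves most easily.
I⁻: pKₐ(HI) ≈ -10 — large, highly polarisable; very weak base
Cl⁻: pKₐ(HCl) ≈ -7
NO₃⁻: pKₐ(HNO₃) ≈ -1.3
HCOO⁻: pKₐ(HCOOH) ≈ 3.8 — resonance-stabilised carboxylate
p-O₂N–C₆H₄–O⁻: pKₐ(p-nitrophenol) ≈ 7.2 — nitro group delocalises the charge; the classic chromogenic LG
The question asks for worst first, so the sequence is read in increasing leaving-group ability.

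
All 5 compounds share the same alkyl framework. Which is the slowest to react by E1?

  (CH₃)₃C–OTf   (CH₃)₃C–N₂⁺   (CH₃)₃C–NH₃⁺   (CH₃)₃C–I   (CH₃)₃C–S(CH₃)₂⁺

(CH₃)₃C–NH₃⁺

The skeletons are identical, so relative rate is governed entirely by leaving-group ability.
Rank by basicity of the departing species: weakest base leaves most easily.
(CH₃)₃C–N₂⁺ loses N₂: no meaningful conjugate acid; N₂ departs as an exceptionally stable neutral molecule
(CH₃)₃C–OTf loses OTf⁻: pKₐ(CF₃SO₃H (triflic acid)) ≈ -14
(CH₃)₃C–I loses I⁻: pKₐ(HI) ≈ -10
(CH₃)₃C–S(CH₃)₂⁺ loses SR'₂: pKₐ(R'₂SH⁺) ≈ -7
(CH₃)₃C–NH₃⁺ loses NH₃: pKₐ(NH₄⁺) ≈ 9.2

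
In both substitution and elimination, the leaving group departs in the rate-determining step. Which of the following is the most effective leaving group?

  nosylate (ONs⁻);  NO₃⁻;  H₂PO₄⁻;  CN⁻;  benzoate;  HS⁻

nosylate (ONs⁻)

nosylate (ONs⁻): pKₐ(p-O₂NC₆H₄SO₃H) ≈ -3.5
NO₃⁻: pKₐ(HNO₃) ≈ -1.3
H₂PO₄⁻: pKₐ(H₃PO₄) ≈ 2.1
benzoate: pKₐ(C₆H₅COOH) ≈ 4.2
HS⁻: pKₐ(H₂S) ≈ 7
CN⁻: pKₐ(HCN) ≈ 9.2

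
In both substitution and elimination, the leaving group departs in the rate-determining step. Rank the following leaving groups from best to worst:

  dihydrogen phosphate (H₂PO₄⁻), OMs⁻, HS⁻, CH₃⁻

OMs⁻ > dihydrogen phosphate (H₂PO₄⁻) > HS⁻ > CH₃⁻

A good leaving group is a weak base: the lower the pKₐ of its conjugate acid, the more readily it departs.
OMs⁻: pKₐ(CH₃SO₃H (MsOH)) ≈ -1.9
dihydrogen phosphate (H₂PO₄⁻): pKₐ(H₃PO₄) ≈ 2.1
HS⁻: pKₐ(H₂S) ≈ 7
CH₃⁻: pKₐ(CH₄) ≈ 48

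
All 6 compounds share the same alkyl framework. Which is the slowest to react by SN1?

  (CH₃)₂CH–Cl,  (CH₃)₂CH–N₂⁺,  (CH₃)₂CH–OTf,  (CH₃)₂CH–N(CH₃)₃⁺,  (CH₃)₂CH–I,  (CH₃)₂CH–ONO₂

(CH₃)₂CH–N(CH₃)₃⁺

The skeletons are identical, so relative rate is governed entirely by leaving-group ability.
Leaving-group ability tracks the stability of the departed species; conjugate-acid pKₐ is the usual yardstick (lower pKₐ → better LG).
(CH₃)₂CH–N₂⁺ loses N₂: no meaningful conjugate acid; N₂ departs as an exceptionally stable neutral molecule
(CH₃)₂CH–OTf loses OTf⁻: pKₐ(CF₃SO₃H (triflic acid)) ≈ -14
(CH₃)₂CH–I loses I⁻: pKₐ(HI) ≈ -10
(CH₃)₂CH–Cl loses Cl⁻: pKₐ(HCl) ≈ -7
(CH₃)₂CH–ONO₂ loses NO₃⁻: pKₐ(HNO₃) ≈ -1.3
(CH₃)₂CH–N(CH₃)₃⁺ loses NR'₃: pKₐ(R'₃NH⁺) ≈ 10.7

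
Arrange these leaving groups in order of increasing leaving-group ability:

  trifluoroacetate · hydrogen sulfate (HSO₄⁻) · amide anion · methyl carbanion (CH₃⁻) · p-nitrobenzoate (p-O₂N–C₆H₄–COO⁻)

methyl carbanion (CH₃⁻) < amide anion < p-nitrobenzoate (p-O₂N–C₆H₄–COO⁻) < trifluoroacetate < hydrogen sulfate (HSO₄⁻)

The more stable X⁻ (or X) is on its own — i.e. the weaker a base it is — the better a leaving group it makes.
hydrogen sulfate (HSO₄⁻): pKₐ(H₂SO₄) ≈ -3
trifluoroacetate: pKₐ(CF₃COOH) ≈ 0.2
p-nitrobenzoate (p-O₂N–C₆H₄–COO⁻): pKₐ(p-nitrobenzoic acid) ≈ 3.4
amide anion: pKₐ(NH₃) ≈ 38
methyl carbanion (CH₃⁻): pKₐ(CH₄) ≈ 48
The question asks for worst first, so the sequence is read in increasing leaving-group ability.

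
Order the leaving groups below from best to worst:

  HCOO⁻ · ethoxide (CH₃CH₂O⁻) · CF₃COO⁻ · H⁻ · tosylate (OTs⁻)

Leaving-group ability tracks the stability of the departed species; conjugate-acid pKₐ is the usual yardstick (lower pKₐ → better LG).
tosylate (OTs⁻): pKₐ(p-CH₃C₆H₄SO₃H (TsOH)) ≈ -2.8 — resonance-delocalised arenesulfonate
CF₃COO⁻: pKₐ(CF₃COOH) ≈ 0.2
HCOO⁻: pKₐ(HCOOH) ≈ 3.8 — resonance-stabilised carboxylate
ethoxide (CH₃CH₂O⁻): pKₐ(CH₃CH₂OH) ≈ 16 — strong base; alkoxides do not leave unassisted
H⁻: pKₐ(H₂) ≈ 36

tosylate (OTs⁻) > CF₃COO⁻ > HCOO⁻ > ethoxide (CH₃CH₂O⁻) > H⁻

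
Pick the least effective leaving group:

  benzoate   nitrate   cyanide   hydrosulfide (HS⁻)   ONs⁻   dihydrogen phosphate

Leaving-group ability tracks the stability of the departed species; conjugate-acid pKₐ is the usual yardstick (lower pKₐ → better LG).
ONs⁻: pKₐ(p-O₂NC₆H₄SO₃H) ≈ -3.5
nitrate: pKₐ(HNO₃) ≈ -1.3
dihydrogen phosphate: pKₐ(H₃PO₄) ≈ 2.1
benzoate: pKₐ(C₆H₅COOH) ≈ 4.2
hydrosulfide (HS⁻): pKₐ(H₂S) ≈ 7
cyanide: pKₐ(HCN) ≈ 9.2

cyanide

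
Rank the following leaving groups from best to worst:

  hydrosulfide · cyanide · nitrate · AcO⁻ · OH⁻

Rank by basicity of the departing species: weakest base leaves most easily.
nitrate: pKₐ(HNO₃) ≈ -1.3 — resonance-delocalised over three oxygens
AcO⁻: pKₐ(CH₃COOH) ≈ 4.8
hydrosulfide: pKₐ(H₂S) ≈ 7
cyanide: pKₐ(HCN) ≈ 9.2
OH⁻: pKₐ(H₂O) ≈ 15.7 — strong base; essentially never leaves without prior activation

nitrate > AcO⁻ > hydrosulfide > cyanide > OH⁻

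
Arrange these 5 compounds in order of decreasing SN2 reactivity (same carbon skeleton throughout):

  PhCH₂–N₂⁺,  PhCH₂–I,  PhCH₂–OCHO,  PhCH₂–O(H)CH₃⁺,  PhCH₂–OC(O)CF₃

PhCH₂–N₂⁺ > PhCH₂–I > PhCH₂–O(H)CH₃⁺ > PhCH₂–OC(O)CF₃ > PhCH₂–OCHO

Identical carbon frameworks mean the comparison reduces to leaving-group quality.
The more stable X⁻ (or X) is on its own — i.e. the weaker a base it is — the better a leaving group it makes.
PhCH₂–N₂⁺ loses N₂: no meaningful conjugate acid; N₂ departs as an exceptionally stable neutral molecule
PhCH₂–I loses I⁻: pKₐ(HI) ≈ -10
PhCH₂–O(H)CH₃⁺ loses R'OH: pKₐ(R'OH₂⁺) ≈ -2.4
PhCH₂–OC(O)CF₃ loses CF₃COO⁻: pKₐ(CF₃COOH) ≈ 0.2
PhCH₂–OCHO loses HCOO⁻: pKₐ(HCOOH) ≈ 3.8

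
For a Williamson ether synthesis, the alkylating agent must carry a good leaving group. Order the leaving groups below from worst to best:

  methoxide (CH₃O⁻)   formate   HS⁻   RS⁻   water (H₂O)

water (H₂O): pKₐ(H₃O⁺) ≈ -1.7 — neutral; leaves from a protonated alcohol (R–OH₂⁺)
formate: pKₐ(HCOOH) ≈ 3.8 — resonance-stabilised carboxylate
HS⁻: pKₐ(H₂S) ≈ 7
RS⁻: pKₐ(RSH (a thiol)) ≈ 10.5
methoxide (CH₃O⁻): pKₐ(CH₃OH) ≈ 15.5
The question asks for worst first, so the sequence is read in increasing leaving-group ability.

methoxide (CH₃O⁻) < RS⁻ < HS⁻ < formate < water (H₂O)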